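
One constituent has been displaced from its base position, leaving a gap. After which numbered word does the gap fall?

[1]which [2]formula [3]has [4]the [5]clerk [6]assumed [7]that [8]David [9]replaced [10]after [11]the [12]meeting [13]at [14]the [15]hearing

The displaced element is "which formula" (word 2).
It is linked across 1 clause boundary (that).
It functions as the direct object of "replaced", so the gap sits immediately after word 9 ("replaced").
Base order: The clerk has assumed that David replaced which formula after the meeting at the hearing.

9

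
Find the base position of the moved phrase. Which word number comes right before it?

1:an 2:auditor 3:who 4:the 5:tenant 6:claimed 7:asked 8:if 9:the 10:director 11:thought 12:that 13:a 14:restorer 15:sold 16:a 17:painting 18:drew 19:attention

The displaced element is "an auditor" (word 2).
It is linked across 1 clause boundary (Ø).
It functions as the subject of "asked", so the gap sits immediately after word 6 ("claimed").
Base order: The tenant claimed that an auditor asked if the director thought that a restorer sold a painting.

6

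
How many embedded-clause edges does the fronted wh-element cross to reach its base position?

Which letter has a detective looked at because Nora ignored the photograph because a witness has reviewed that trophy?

0

"which letter" originates inside the matrix clause — no clause boundary is crossed.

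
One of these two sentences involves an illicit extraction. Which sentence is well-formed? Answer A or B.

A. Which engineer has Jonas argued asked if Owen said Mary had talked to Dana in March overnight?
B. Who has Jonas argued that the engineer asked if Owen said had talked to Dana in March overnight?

In B, the wh-phrase is extracted from inside a wh-island (introduced by "if"), which blocks movement.
In A, the extraction path crosses only that-complement boundaries, which are transparent.
So A is grammatical.

A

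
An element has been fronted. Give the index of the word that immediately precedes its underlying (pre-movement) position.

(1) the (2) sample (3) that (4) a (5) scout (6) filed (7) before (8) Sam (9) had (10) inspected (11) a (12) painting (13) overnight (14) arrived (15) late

The displaced element is "the sample" (word 2).
It functions as the direct object of "filed", so the gap sits immediately after word 6 ("filed").
Base order: A scout filed the sample before Sam had inspected a painting overnight.

6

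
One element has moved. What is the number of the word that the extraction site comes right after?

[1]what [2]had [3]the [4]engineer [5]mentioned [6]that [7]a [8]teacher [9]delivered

The displaced element is "what" (word 1).
It is linked across 1 clause boundary (that).
It functions as the direct object of "delivered", so the gap sits immediately after word 9 ("delivered").
Base order: The engineer had mentioned that a teacher delivered what.

9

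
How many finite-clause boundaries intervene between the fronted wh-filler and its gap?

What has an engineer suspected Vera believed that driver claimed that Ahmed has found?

3

"what" is extracted from the object of "found".
Boundaries crossed, outermost first: [Ø], [Ø], [that] — 3 in total.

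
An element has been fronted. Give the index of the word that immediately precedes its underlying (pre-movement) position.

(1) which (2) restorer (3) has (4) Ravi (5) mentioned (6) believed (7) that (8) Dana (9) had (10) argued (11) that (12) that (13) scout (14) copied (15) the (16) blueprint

The displaced element is "which restorer" (word 2).
It is linked across 1 clause boundary (Ø).
It functions as the subject of "believed", so the gap sits immediately after word 5 ("mentioned").
Base order: Ravi has mentioned that which restorer believed that Dana had argued that that scout copied the blueprint.

5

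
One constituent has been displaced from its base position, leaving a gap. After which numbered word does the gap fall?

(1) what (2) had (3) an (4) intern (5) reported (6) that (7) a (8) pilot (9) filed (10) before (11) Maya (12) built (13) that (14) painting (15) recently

9

The displaced element is "what" (word 1).
It is linked across 1 clause boundary (that).
It functions as the direct object of "filed", so the gap sits immediately after word 9 ("filed").
Base order: An intern had reported that a pilot filed what before Maya built that painting recently.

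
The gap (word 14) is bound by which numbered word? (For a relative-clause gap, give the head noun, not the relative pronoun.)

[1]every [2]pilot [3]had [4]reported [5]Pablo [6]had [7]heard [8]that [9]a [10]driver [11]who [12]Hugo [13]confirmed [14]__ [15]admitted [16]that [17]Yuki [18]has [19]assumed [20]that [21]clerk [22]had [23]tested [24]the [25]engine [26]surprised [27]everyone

The gap at 14 is the subject of "admitted", inside a relative clause.
The relative pronoun is "who" (word 11); it is bound by the head noun immediately before it.
Its filler is the head noun "driver", at word 10.

10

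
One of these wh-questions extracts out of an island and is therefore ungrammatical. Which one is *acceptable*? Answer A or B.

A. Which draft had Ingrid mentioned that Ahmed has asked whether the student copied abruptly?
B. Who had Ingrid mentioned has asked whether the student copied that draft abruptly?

B

In A, the wh-phrase is extracted from inside a wh-island (introduced by "whether"), which blocks movement.
In B, the extraction path crosses only that-complement boundaries, which are transparent.
So B is grammatical.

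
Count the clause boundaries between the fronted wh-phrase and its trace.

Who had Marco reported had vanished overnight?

"who" is extracted from the subject of "vanished".
Boundaries crossed, outermost first: [Ø] — 1 in total.

1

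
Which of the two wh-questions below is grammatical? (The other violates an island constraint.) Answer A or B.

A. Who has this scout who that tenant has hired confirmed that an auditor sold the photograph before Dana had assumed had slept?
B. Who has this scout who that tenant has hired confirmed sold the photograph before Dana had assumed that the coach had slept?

In A, the wh-phrase is extracted from inside an adjunct island (introduced by "before"), which blocks movement.
In B, the extraction path crosses only that-complement boundaries, which are transparent.
So B is grammatical.

B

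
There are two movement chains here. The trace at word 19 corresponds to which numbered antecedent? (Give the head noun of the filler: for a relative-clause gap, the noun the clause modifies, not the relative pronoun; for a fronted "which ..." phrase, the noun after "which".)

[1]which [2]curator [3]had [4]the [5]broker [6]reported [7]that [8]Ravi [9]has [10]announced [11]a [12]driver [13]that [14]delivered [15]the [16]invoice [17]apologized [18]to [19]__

2

The marked gap is the object of the preposition "to" of "apologized".
Its filler is the fronted wh-phrase "which curator", at word 2.
(The other dependency links word 12 to a gap after word 13.)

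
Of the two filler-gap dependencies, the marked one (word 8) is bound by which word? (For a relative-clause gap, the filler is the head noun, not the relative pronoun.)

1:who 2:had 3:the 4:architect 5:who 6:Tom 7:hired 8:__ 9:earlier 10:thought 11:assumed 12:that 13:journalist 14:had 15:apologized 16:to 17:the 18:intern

4

The marked gap is inside the relative clause, the direct object of "hired".
Its filler is the head noun "architect" (via "who"), at word 4.
(The other dependency links word 1 to a gap after word 10.)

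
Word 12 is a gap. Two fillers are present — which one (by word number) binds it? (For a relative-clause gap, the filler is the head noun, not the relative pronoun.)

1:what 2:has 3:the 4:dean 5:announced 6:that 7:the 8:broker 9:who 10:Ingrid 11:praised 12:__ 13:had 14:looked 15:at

The marked gap is inside the relative clause, the direct object of "praised".
Its filler is the head noun "broker" (via "who"), at word 8.
(The other dependency links word 1 to a gap after word 15.)

8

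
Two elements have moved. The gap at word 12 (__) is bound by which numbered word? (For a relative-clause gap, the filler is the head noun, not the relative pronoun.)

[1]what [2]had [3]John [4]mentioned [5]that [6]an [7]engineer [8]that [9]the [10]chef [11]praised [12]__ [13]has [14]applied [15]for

7

The marked gap is inside the relative clause, the direct object of "praised".
Its filler is the head noun "engineer" (via "that"), at word 7.
(The other dependency links word 1 to a gap after word 15.)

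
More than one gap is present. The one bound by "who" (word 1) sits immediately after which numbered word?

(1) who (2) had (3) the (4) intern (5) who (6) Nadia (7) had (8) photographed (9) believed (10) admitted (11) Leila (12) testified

9

The displaced element is "who" (word 1).
It is linked across 1 clause boundary (Ø).
It functions as the subject of "admitted", so the gap sits immediately after word 9 ("believed").
Base order: The intern who Nadia had photographed had believed that who admitted Leila testified.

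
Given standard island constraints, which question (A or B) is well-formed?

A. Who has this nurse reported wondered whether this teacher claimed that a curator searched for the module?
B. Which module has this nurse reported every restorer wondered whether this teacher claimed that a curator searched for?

In B, the wh-phrase is extracted from inside a wh-island (introduced by "whether"), which blocks movement.
In A, the extraction path crosses only that-complement boundaries, which are transparent.
So A is grammatical.

A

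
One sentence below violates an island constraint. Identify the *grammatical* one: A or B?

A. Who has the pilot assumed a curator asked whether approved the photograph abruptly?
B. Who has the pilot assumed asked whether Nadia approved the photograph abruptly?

In A, the wh-phrase is extracted from inside a wh-island (introduced by "whether"), which blocks movement.
In B, the extraction path crosses only that-complement boundaries, which are transparent.
So B is grammatical.

B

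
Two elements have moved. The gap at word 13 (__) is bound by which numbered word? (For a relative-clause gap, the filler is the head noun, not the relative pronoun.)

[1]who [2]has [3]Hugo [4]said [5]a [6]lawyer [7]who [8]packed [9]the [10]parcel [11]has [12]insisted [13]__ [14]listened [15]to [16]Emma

The marked gap is the subject of "listened".
Its filler is the fronted wh-phrase "who", at word 1.
(The other dependency links word 6 to a gap after word 7.)

1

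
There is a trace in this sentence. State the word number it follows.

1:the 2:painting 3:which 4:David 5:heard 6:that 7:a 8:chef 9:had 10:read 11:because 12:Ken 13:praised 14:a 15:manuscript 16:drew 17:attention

10

The displaced element is "the painting" (word 2).
It is linked across 1 clause boundary (that).
It functions as the direct object of "read", so the gap sits immediately after word 10 ("read").
Base order: David heard that a chef had read the painting because Ken praised a manuscript.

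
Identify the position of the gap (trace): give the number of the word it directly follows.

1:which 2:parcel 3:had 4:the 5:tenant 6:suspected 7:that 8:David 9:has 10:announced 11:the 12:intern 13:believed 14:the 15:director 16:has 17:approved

The displaced element is "which parcel" (word 2).
It is linked across 3 clause boundaries (that → Ø → Ø).
It functions as the direct object of "approved", so the gap sits immediately after word 17 ("approved").
Base order: The tenant had suspected that David has announced the intern believed the director has approved which parcel.

17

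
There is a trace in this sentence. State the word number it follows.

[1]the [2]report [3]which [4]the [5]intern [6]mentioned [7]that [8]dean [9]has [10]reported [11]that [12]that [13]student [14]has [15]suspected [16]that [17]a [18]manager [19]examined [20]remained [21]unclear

The displaced element is "the report" (word 2).
It is linked across 3 clause boundaries (Ø → that → that).
It functions as the direct object of "examined", so the gap sits immediately after word 19 ("examined").
Base order: The intern mentioned that dean has reported that that student has suspected that a manager examined the report.

19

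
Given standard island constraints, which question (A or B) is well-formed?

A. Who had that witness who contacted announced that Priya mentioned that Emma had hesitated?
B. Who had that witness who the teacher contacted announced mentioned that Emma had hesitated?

In A, the wh-phrase is extracted from inside a complex-NP island (relative clause) (introduced by "who"), which blocks movement.
In B, the extraction path crosses only that-complement boundaries, which are transparent.
So B is grammatical.

B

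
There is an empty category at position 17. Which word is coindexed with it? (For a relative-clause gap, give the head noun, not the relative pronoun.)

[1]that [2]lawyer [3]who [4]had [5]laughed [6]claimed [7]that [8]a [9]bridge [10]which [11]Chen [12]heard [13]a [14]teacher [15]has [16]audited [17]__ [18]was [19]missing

The gap at 17 is the object of "audited", inside a relative clause.
The relative pronoun is "which" (word 10); it is bound by the head noun immediately before it.
Its filler is the head noun "bridge", at word 9.

9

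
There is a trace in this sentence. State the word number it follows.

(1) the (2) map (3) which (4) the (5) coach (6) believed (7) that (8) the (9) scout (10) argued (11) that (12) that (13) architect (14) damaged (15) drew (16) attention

14

The displaced element is "the map" (word 2).
It is linked across 2 clause boundaries (that → that).
It functions as the direct object of "damaged", so the gap sits immediately after word 14 ("damaged").
Base order: The coach believed that the scout argued that that architect damaged the map.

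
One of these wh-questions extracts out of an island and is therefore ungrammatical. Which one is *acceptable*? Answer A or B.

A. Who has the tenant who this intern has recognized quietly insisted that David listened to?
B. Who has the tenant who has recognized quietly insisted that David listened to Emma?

A

In B, the wh-phrase is extracted from inside a complex-NP island (relative clause) (introduced by "who"), which blocks movement.
In A, the extraction path crosses only that-complement boundaries, which are transparent.
So A is grammatical.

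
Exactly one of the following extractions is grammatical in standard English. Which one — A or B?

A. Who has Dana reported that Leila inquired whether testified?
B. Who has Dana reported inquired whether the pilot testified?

In A, the wh-phrase is extracted from inside a wh-island (introduced by "whether"), which blocks movement.
In B, the extraction path crosses only that-complement boundaries, which are transparent.
So B is grammatical.

B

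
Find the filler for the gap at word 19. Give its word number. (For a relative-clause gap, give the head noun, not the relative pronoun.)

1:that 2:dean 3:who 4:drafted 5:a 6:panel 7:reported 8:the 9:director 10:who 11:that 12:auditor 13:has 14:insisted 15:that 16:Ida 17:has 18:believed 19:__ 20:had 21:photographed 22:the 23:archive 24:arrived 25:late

9

The gap at 19 is the subject of "photographed", inside a relative clause.
The relative pronoun is "who" (word 10); it is bound by the head noun immediately before it.
Its filler is the head noun "director", at word 9.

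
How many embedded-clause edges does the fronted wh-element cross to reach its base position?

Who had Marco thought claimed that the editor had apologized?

"who" is extracted from the subject of "claimed".
Boundaries crossed, outermost first: [Ø] — 1 in total.

1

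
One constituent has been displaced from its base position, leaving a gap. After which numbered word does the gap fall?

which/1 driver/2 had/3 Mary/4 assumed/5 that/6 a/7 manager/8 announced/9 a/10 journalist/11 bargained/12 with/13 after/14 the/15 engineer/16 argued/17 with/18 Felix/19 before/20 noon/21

The displaced element is "which driver" (word 2).
It is linked across 2 clause boundaries (that → Ø).
It functions as the object of the preposition "with" of "bargained", so the gap sits immediately after word 13 ("with").
Base order: Mary had assumed that a manager announced a journalist bargained with which driver after the engineer argued with Felix before noon.

13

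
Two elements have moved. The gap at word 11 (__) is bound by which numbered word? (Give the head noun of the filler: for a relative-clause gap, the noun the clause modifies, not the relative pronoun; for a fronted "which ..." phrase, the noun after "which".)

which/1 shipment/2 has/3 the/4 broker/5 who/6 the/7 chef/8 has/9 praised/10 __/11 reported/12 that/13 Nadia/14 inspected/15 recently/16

5

The marked gap is inside the relative clause, the direct object of "praised".
Its filler is the head noun "broker" (via "who"), at word 5.
(The other dependency links word 2 to a gap after word 15.)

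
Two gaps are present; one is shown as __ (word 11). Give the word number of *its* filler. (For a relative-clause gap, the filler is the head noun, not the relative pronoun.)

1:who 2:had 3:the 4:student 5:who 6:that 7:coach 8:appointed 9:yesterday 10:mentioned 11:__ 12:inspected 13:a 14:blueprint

The marked gap is the subject of "inspected".
Its filler is the fronted wh-phrase "who", at word 1.
(The other dependency links word 4 to a gap after word 8.)

1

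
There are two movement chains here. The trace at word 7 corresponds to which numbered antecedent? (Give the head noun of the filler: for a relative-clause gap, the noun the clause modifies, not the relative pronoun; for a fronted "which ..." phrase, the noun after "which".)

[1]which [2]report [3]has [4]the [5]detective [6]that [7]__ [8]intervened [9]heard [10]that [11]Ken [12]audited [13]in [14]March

5

The marked gap is inside the relative clause, the subject of "intervened".
Its filler is the head noun "detective" (via "that"), at word 5.
(The other dependency links word 2 to a gap after word 12.)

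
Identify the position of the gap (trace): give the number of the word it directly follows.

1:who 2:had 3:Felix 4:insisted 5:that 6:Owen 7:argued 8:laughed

The displaced element is "who" (word 1).
It is linked across 2 clause boundaries (that → Ø).
It functions as the subject of "laughed", so the gap sits immediately after word 7 ("argued").
Base order: Felix had insisted that Owen argued that who laughed.

7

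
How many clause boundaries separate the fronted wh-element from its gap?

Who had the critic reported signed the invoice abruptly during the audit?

1

"who" is extracted from the subject of "signed".
Boundaries crossed, outermost first: [Ø] — 1 in total.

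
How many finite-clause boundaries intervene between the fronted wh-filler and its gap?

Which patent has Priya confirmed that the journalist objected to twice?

"which patent" is extracted from the PP object of "objected".
Boundaries crossed, outermost first: [that] — 1 in total.

1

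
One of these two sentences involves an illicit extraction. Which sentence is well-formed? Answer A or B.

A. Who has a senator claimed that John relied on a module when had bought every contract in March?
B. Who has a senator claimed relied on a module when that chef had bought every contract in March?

In A, the wh-phrase is extracted from inside an adjunct island (introduced by "when"), which blocks movement.
In B, the extraction path crosses only that-complement boundaries, which are transparent.
So B is grammatical.

B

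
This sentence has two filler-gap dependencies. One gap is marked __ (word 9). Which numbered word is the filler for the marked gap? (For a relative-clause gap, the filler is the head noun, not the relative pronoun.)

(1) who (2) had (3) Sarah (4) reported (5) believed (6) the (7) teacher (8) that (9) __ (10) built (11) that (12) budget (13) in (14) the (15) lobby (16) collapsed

7

The marked gap is inside the relative clause, the subject of "built".
Its filler is the head noun "teacher" (via "that"), at word 7.
(The other dependency links word 1 to a gap after word 4.)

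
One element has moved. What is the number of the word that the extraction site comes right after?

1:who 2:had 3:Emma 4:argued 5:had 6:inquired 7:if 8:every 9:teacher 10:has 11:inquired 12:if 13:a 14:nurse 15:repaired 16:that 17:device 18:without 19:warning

4

The displaced element is "who" (word 1).
It is linked across 1 clause boundary (Ø).
It functions as the subject of "inquired", so the gap sits immediately after word 4 ("argued").
Base order: Emma had argued who had inquired if every teacher has inquired if a nurse repaired that device without warning.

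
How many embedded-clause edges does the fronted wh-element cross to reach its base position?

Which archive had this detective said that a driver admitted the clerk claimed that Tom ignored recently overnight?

"which archive" is extracted from the object of "ignored".
Boundaries crossed, outermost first: [that], [Ø], [that] — 3 in total.

3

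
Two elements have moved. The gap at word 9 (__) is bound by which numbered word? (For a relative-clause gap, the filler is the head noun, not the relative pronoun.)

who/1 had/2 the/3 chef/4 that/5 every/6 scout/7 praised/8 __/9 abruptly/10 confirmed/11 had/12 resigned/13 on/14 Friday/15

The marked gap is inside the relative clause, the direct object of "praised".
Its filler is the head noun "chef" (via "that"), at word 4.
(The other dependency links word 1 to a gap after word 11.)

4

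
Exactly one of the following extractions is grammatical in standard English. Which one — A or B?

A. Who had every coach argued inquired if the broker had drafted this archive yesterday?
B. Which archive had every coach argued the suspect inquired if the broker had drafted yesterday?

A

In B, the wh-phrase is extracted from inside a wh-island (introduced by "if"), which blocks movement.
In A, the extraction path crosses only that-complement boundaries, which are transparent.
So A is grammatical.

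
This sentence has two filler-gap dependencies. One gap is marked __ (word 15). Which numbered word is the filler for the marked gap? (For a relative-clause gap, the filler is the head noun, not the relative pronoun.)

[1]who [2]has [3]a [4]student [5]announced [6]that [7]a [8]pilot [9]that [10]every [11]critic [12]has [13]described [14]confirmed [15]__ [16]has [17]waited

1

The marked gap is the subject of "waited".
Its filler is the fronted wh-phrase "who", at word 1.
(The other dependency links word 8 to a gap after word 13.)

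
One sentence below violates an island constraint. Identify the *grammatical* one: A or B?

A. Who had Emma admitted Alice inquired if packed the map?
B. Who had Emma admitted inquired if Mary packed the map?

B

In A, the wh-phrase is extracted from inside a wh-island (introduced by "if"), which blocks movement.
In B, the extraction path crosses only that-complement boundaries, which are transparent.
So B is grammatical.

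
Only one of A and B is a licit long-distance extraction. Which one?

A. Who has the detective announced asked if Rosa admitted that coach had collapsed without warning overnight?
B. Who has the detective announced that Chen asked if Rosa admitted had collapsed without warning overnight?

A

In B, the wh-phrase is extracted from inside a wh-island (introduced by "if"), which blocks movement.
In A, the extraction path crosses only that-complement boundaries, which are transparent.
So A is grammatical.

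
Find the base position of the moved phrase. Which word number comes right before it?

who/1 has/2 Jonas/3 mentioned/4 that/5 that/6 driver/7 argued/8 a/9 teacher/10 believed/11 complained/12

11

The displaced element is "who" (word 1).
It is linked across 3 clause boundaries (that → Ø → Ø).
It functions as the subject of "complained", so the gap sits immediately after word 11 ("believed").
Base order: Jonas has mentioned that that driver argued a teacher believed that who complained.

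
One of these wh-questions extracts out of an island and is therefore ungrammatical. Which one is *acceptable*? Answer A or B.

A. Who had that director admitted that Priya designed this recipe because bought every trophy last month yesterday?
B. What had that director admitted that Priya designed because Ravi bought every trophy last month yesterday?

In A, the wh-phrase is extracted from inside an adjunct island (introduced by "because"), which blocks movement.
In B, the extraction path crosses only that-complement boundaries, which are transparent.
So B is grammatical.

B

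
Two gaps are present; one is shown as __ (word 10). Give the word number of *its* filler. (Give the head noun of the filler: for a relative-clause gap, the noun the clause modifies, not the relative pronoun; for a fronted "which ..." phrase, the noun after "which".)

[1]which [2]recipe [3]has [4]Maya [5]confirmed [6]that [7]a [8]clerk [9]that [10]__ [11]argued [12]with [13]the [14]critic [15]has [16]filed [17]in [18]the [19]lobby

8

The marked gap is inside the relative clause, the subject of "argued".
Its filler is the head noun "clerk" (via "that"), at word 8.
(The other dependency links word 2 to a gap after word 16.)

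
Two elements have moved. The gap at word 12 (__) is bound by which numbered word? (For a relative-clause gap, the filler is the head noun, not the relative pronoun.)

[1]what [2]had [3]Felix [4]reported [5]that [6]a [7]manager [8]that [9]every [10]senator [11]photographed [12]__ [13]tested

7

The marked gap is inside the relative clause, the direct object of "photographed".
Its filler is the head noun "manager" (via "that"), at word 7.
(The other dependency links word 1 to a gap after word 13.)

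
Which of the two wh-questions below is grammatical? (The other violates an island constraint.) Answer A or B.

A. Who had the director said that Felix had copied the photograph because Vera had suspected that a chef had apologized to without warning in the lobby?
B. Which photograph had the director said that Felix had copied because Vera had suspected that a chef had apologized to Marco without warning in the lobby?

In A, the wh-phrase is extracted from inside an adjunct island (introduced by "because"), which blocks movement.
In B, the extraction path crosses only that-complement boundaries, which are transparent.
So B is grammatical.

B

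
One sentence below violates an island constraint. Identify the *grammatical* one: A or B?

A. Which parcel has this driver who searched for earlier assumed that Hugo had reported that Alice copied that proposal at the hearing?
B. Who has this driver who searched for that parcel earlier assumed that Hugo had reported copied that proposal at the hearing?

In A, the wh-phrase is extracted from inside a complex-NP island (relative clause) (introduced by "who"), which blocks movement.
In B, the extraction path crosses only that-complement boundaries, which are transparent.
So B is grammatical.

B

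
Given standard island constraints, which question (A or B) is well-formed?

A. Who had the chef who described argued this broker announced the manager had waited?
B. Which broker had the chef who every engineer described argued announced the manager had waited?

B

In A, the wh-phrase is extracted from inside a complex-NP island (relative clause) (introduced by "who"), which blocks movement.
In B, the extraction path crosses only that-complement boundaries, which are transparent.
So B is grammatical.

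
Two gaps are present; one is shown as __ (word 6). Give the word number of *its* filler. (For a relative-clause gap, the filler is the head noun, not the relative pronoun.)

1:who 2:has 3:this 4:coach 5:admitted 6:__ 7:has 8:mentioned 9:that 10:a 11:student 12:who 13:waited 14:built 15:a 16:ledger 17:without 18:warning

1

The marked gap is the subject of "mentioned".
Its filler is the fronted wh-phrase "who", at word 1.
(The other dependency links word 11 to a gap after word 12.)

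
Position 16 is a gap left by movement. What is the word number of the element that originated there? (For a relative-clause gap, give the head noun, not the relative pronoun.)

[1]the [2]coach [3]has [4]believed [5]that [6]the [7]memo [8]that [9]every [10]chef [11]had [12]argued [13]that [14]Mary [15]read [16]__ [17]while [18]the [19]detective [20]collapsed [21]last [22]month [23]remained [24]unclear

The gap at 16 is the object of "read", inside a relative clause.
The relative pronoun is "that" (word 8); it is bound by the head noun immediately before it.
Its filler is the head noun "memo", at word 7.

7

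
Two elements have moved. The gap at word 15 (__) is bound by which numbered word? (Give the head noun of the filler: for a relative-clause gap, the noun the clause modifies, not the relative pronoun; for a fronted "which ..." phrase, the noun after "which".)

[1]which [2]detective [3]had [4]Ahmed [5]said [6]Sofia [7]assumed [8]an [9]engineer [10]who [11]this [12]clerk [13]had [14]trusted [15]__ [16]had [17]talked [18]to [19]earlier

The marked gap is inside the relative clause, the direct object of "trusted".
Its filler is the head noun "engineer" (via "who"), at word 9.
(The other dependency links word 2 to a gap after word 18.)

9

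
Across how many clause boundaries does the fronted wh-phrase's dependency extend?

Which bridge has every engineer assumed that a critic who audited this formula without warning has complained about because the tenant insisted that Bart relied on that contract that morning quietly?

"which bridge" is extracted from the PP object of "complained".
Boundaries crossed, outermost first: [that] — 1 in total.

1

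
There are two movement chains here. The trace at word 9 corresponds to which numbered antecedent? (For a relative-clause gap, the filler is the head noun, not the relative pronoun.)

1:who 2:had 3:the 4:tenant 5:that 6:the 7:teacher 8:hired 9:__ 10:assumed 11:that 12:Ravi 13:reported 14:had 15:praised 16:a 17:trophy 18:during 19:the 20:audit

4

The marked gap is inside the relative clause, the direct object of "hired".
Its filler is the head noun "tenant" (via "that"), at word 4.
(The other dependency links word 1 to a gap after word 13.)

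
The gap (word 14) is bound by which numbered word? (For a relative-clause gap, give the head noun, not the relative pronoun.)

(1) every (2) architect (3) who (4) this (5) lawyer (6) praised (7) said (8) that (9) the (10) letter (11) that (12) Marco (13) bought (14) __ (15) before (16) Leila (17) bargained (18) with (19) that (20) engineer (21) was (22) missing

The gap at 14 is the object of "bought", inside a relative clause.
The relative pronoun is "that" (word 11); it is bound by the head noun immediately before it.
Its filler is the head noun "letter", at word 10.

10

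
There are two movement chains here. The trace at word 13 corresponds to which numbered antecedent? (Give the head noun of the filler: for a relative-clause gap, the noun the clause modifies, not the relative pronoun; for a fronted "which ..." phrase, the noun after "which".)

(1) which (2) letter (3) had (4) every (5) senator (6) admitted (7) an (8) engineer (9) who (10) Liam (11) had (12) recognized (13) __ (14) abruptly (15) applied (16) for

8

The marked gap is inside the relative clause, the direct object of "recognized".
Its filler is the head noun "engineer" (via "who"), at word 8.
(The other dependency links word 2 to a gap after word 16.)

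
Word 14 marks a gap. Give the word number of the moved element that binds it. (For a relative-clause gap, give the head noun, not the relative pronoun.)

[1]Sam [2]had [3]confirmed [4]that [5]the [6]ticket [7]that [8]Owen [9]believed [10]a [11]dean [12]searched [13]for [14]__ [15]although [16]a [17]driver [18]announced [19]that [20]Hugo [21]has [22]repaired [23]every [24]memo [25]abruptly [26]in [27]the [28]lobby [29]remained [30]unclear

The gap at 14 is the prepositional object of "searched", inside a relative clause.
The relative pronoun is "that" (word 7); it is bound by the head noun immediately before it.
Its filler is the head noun "ticket", at word 6.

6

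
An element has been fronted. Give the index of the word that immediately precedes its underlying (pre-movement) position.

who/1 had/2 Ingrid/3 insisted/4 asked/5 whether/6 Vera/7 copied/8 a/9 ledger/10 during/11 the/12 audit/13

The displaced element is "who" (word 1).
It is linked across 1 clause boundary (Ø).
It functions as the subject of "asked", so the gap sits immediately after word 4 ("insisted").
Base order: Ingrid had insisted that who asked whether Vera copied a ledger during the audit.

4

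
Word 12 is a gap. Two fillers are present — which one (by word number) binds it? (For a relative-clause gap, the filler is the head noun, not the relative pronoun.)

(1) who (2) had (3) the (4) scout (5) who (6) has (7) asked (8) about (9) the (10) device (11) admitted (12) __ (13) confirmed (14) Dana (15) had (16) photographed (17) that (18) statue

1

The marked gap is the subject of "confirmed".
Its filler is the fronted wh-phrase "who", at word 1.
(The other dependency links word 4 to a gap after word 5.)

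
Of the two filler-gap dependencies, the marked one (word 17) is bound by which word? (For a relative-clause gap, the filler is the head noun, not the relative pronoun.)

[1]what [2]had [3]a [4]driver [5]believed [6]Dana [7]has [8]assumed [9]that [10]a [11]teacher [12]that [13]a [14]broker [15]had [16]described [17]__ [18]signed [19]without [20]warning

11

The marked gap is inside the relative clause, the direct object of "described".
Its filler is the head noun "teacher" (via "that"), at word 11.
(The other dependency links word 1 to a gap after word 18.)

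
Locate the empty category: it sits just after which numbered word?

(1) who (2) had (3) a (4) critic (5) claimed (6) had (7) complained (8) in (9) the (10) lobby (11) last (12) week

5

The displaced element is "who" (word 1).
It is linked across 1 clause boundary (Ø).
It functions as the subject of "complained", so the gap sits immediately after word 5 ("claimed").
Base order: A critic had claimed that who had complained in the lobby last week.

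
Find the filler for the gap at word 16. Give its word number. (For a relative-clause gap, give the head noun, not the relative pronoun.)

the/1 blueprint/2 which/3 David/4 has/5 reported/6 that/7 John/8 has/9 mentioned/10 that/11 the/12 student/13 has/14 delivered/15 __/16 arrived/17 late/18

2

The gap at 16 is the object of "delivered", inside a relative clause.
The relative pronoun is "which" (word 3); it is bound by the head noun immediately before it.
Its filler is the head noun "blueprint", at word 2.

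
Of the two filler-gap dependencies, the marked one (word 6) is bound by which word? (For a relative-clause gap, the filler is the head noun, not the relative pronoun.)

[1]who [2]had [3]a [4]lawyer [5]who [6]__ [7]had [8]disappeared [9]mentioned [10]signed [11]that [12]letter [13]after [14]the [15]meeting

The marked gap is inside the relative clause, the subject of "disappeared".
Its filler is the head noun "lawyer" (via "who"), at word 4.
(The other dependency links word 1 to a gap after word 9.)

4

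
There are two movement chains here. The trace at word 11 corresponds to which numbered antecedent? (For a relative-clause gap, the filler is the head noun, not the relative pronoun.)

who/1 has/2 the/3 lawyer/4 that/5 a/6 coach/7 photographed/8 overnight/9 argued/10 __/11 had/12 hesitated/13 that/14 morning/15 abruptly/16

The marked gap is the subject of "hesitated".
Its filler is the fronted wh-phrase "who", at word 1.
(The other dependency links word 4 to a gap after word 8.)

1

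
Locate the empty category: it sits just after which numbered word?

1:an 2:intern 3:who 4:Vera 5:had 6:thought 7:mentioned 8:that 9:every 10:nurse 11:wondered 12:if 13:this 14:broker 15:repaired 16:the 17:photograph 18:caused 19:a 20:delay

The displaced element is "an intern" (word 2).
It is linked across 1 clause boundary (Ø).
It functions as the subject of "mentioned", so the gap sits immediately after word 6 ("thought").
Base order: Vera had thought that an intern mentioned that every nurse wondered if this broker repaired the photograph.

6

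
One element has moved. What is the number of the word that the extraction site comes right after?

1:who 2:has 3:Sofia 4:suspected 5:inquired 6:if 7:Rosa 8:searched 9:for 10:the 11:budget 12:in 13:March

4

The displaced element is "who" (word 1).
It is linked across 1 clause boundary (Ø).
It functions as the subject of "inquired", so the gap sits immediately after word 4 ("suspected").
Base order: Sofia has suspected that who inquired if Rosa searched for the budget in March.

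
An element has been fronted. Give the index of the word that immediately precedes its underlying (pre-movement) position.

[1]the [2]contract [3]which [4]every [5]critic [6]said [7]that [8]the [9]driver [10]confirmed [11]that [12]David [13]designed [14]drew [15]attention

13

The displaced element is "the contract" (word 2).
It is linked across 2 clause boundaries (that → that).
It functions as the direct object of "designed", so the gap sits immediately after word 13 ("designed").
Base order: Every critic said that the driver confirmed that David designed the contract.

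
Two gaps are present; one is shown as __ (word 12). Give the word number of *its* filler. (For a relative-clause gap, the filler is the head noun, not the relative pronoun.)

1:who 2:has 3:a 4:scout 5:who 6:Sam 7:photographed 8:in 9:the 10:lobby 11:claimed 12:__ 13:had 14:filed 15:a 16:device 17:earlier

1

The marked gap is the subject of "filed".
Its filler is the fronted wh-phrase "who", at word 1.
(The other dependency links word 4 to a gap after word 7.)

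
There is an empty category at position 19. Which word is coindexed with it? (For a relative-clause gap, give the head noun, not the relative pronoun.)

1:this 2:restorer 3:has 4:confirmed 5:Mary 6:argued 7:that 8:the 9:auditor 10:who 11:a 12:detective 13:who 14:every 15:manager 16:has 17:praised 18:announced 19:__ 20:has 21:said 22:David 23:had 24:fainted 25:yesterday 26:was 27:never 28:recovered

The gap at 19 is the subject of "said", inside a relative clause.
The relative pronoun is "who" (word 10); it is bound by the head noun immediately before it.
Its filler is the head noun "auditor", at word 9.

9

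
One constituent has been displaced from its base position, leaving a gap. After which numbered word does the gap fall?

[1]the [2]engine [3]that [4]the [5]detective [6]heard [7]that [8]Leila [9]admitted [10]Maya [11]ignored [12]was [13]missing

The displaced element is "the engine" (word 2).
It is linked across 2 clause boundaries (that → Ø).
It functions as the direct object of "ignored", so the gap sits immediately after word 11 ("ignored").
Base order: The detective heard that Leila admitted Maya ignored the engine.

11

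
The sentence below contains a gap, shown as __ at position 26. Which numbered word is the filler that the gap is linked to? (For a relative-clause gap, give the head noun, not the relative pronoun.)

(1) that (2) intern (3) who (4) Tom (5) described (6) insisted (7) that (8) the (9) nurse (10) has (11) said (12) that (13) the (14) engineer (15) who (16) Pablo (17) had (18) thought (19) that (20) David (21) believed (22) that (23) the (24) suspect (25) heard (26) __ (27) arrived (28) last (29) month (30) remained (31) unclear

14

The gap at 26 is the subject of "arrived", inside a relative clause.
The relative pronoun is "who" (word 15); it is bound by the head noun immediately before it.
Its filler is the head noun "engineer", at word 14.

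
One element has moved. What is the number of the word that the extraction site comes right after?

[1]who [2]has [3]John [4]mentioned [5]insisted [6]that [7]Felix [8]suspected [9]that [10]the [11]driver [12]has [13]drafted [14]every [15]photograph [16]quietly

The displaced element is "who" (word 1).
It is linked across 1 clause boundary (Ø).
It functions as the subject of "insisted", so the gap sits immediately after word 4 ("mentioned").
Base order: John has mentioned that who insisted that Felix suspected that the driver has drafted every photograph quietly.

4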